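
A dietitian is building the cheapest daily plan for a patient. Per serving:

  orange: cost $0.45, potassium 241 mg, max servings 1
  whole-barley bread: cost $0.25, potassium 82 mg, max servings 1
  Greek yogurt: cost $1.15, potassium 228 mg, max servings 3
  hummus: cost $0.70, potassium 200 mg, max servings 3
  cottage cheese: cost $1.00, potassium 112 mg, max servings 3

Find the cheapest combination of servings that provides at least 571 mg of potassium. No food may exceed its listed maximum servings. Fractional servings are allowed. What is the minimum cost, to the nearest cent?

$1.57

Cost per mg of potassium: orange $0.0019, whole-barley bread $0.0030, hummus $0.0035, Greek yogurt $0.0050, cottage cheese $0.0089.
Take 1 serving of orange: +241.0 mg potassium for $0.45 (total $0.45, still need 330.0 mg).
Take 1 serving of whole-barley bread: +82.0 mg potassium for $0.25 (total $0.70, still need 248.0 mg).
Take 1.24 servings of hummus: +248.0 mg potassium for $0.87 (total $1.57, still need 0.0 mg).
Greedy by cheapest-per-mg is optimal for a single linear constraint, so the minimum cost is $1.57.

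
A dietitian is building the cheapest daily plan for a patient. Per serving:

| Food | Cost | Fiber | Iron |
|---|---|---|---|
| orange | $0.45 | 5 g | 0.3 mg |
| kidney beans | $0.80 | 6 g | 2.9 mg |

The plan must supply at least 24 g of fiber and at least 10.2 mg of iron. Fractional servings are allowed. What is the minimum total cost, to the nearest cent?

$3.06

With two linear requirements the optimum uses one or two foods; enumerate the corners.
orange only: max(24/5, 10.2/0.3) = 34 servings → $15.30.
kidney beans only: max(24/6, 10.2/2.9) = 4 servings → $3.20.
orange + kidney beans with both tight: 0.6614 servings and 3.449 servings → $3.06.
The minimum over all feasible corners is $3.06.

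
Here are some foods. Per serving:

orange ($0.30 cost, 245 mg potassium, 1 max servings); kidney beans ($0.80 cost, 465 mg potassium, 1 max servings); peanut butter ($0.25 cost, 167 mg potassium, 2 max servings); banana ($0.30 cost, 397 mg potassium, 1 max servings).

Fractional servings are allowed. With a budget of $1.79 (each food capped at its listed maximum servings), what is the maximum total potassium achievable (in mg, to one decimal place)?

1377.1 mg

Potassium per dollar: banana 1323, orange 816.7, peanut butter 668, kidney beans 581.2.
Take 1 serving of banana: spends $0.30, +397.0 mg potassium (running total 397.0 mg).
Take 1 serving of orange: spends $0.30, +245.0 mg potassium (running total 642.0 mg).
Take 2 servings of peanut butter: spends $0.50, +334.0 mg potassium (running total 976.0 mg).
Take 0.8625 servings of kidney beans: spends $0.69, +401.1 mg potassium (running total 1377.1 mg).
Filling greedily by potassium-per-dollar is optimal for one linear limit, giving 1377.1 mg.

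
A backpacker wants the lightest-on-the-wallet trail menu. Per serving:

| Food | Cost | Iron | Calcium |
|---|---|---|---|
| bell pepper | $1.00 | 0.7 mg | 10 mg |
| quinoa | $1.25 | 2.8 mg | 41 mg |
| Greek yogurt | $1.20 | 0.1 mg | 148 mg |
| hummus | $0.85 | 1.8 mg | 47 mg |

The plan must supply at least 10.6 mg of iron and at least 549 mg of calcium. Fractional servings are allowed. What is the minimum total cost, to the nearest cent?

$7.16

At the optimum either one food covers both requirements or two foods hit both targets exactly; no other combination can be cheaper.
bell pepper only: max(10.6/0.7, 549/10) = 54.9 servings → $54.90.
quinoa only: max(10.6/2.8, 549/41) = 13.39 servings → $16.74.
Greek yogurt only: max(10.6/0.1, 549/148) = 106 servings → $127.20.
hummus only: max(10.6/1.8, 549/47) = 11.68 servings → $9.93.
bell pepper + quinoa with both targets exact would need a negative amount; discard.
bell pepper + Greek yogurt with both tight: 14.76 servings and 2.712 servings → $18.01.
bell pepper + hummus: the both-tight solution has a negative serving — not a feasible corner.
quinoa + Greek yogurt with both tight: 3.69 servings and 2.687 servings → $7.84.
quinoa + hummus with both targets exact would need a negative amount; discard.
Greek yogurt + hummus with both tight: 1.872 servings and 5.785 servings → $7.16.
Cheapest feasible corner: $7.16.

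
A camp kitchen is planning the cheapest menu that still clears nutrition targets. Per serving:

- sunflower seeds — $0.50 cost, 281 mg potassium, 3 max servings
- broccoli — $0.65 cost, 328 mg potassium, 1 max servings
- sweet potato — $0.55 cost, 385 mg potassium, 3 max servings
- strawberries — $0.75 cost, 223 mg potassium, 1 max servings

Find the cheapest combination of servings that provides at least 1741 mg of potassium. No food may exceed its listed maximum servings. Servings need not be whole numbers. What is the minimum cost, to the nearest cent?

$2.69

Cost per mg of potassium: sweet potato $0.0014, sunflower seeds $0.0018, broccoli $0.0020, strawberries $0.0034.
Take 3 servings of sweet potato: +1155.0 mg potassium for $1.65 (total $1.65, still need 586.0 mg).
Take 2.085 servings of sunflower seeds: +586.0 mg potassium for $1.04 (total $2.69, still need 0.0 mg).
Filling from the cheapest source first is optimal under one linear minimum: $2.69.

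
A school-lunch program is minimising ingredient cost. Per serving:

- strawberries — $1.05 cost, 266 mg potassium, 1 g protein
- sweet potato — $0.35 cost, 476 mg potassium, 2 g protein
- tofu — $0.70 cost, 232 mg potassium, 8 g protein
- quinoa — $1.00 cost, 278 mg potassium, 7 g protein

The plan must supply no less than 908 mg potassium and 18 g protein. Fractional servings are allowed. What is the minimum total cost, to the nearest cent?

$1.74

Minimising a linear cost over {potassium ≥ 908, protein ≥ 18, servings ≥ 0} — the optimum is at a vertex, using one or two foods.
strawberries only: max(908/266, 18/1) = 18 servings → $18.90.
sweet potato only: max(908/476, 18/2) = 9 servings → $3.15.
tofu only: max(908/232, 18/8) = 3.914 servings → $2.74.
quinoa only: max(908/278, 18/7) = 3.266 servings → $3.27.
strawberries + sweet potato: the both-tight solution has a negative serving — not a feasible corner.
strawberries + tofu with both tight: 1.629 servings and 2.046 servings → $3.14.
strawberries + quinoa with both tight: 0.8535 servings and 2.449 servings → $3.35.
sweet potato + tofu with both tight: 0.9234 servings and 2.019 servings → $1.74.
sweet potato + quinoa with both tight: 0.487 servings and 2.432 servings → $2.60.
tofu + quinoa with both targets exact would need a negative amount; discard.
Cheapest feasible corner: $1.74.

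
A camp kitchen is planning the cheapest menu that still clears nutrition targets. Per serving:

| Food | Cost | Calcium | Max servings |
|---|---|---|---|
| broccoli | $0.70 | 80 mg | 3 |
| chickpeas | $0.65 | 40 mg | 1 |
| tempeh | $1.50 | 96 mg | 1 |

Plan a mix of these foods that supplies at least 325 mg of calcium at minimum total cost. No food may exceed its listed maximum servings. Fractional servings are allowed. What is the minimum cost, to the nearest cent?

Cost per mg of calcium: broccoli $0.0088, tempeh $0.0156, chickpeas $0.0163.
Take 3 servings of broccoli: +240.0 mg calcium for $2.10 (total $2.10, still need 85.0 mg).
Take 0.8854 servings of tempeh: +85.0 mg calcium for $1.33 (total $3.43, still need 0.0 mg).
Filling from the cheapest source first is optimal under one linear minimum: $3.43.

$3.43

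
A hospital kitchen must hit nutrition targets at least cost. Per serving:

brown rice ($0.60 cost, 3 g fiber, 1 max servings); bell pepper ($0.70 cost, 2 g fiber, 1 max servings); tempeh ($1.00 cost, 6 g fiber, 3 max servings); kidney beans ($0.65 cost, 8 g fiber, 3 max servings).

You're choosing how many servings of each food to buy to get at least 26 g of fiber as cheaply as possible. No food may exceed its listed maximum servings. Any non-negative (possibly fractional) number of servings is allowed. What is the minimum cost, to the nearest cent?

$2.28

Cost per g of fiber: kidney beans $0.0813, tempeh $0.1667, brown rice $0.2000, bell pepper $0.3500.
Take 3 servings of kidney beans: +24.0 g fiber for $1.95 (total $1.95, still need 2.0 g).
Take 0.3333 servings of tempeh: +2.0 g fiber for $0.33 (total $2.28, still need 0.0 g).
Greedy by cheapest-per-g is optimal for a single linear constraint, so the minimum cost is $2.28.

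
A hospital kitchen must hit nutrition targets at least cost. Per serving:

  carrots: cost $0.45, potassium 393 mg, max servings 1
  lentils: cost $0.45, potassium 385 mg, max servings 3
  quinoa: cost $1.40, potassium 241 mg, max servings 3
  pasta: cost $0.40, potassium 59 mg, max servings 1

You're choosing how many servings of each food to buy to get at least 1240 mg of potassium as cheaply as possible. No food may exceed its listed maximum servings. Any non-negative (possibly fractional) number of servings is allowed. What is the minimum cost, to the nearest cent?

$1.44

Cost per mg of potassium: carrots $0.0011, lentils $0.0012, quinoa $0.0058, pasta $0.0068.
Take 1 serving of carrots: +393.0 mg potassium for $0.45 (total $0.45, still need 847.0 mg).
Take 2.2 servings of lentils: +847.0 mg potassium for $0.99 (total $1.44, still need 0.0 mg).
Filling from the cheapest source first is optimal under one linear minimum: $1.44.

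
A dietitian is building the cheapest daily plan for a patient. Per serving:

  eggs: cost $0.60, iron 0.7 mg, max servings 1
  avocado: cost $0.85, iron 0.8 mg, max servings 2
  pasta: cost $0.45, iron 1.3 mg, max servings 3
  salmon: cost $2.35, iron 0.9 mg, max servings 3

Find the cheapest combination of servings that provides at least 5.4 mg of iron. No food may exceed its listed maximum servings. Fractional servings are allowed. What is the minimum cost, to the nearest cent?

$2.80

Cost per mg of iron: pasta $0.3462, eggs $0.8571, avocado $1.0625, salmon $2.6111.
Take 3 servings of pasta: +3.9 mg iron for $1.35 (total $1.35, still need 1.5 mg).
Take 1 serving of eggs: +0.7 mg iron for $0.60 (total $1.95, still need 0.8 mg).
Take 1 serving of avocado: +0.8 mg iron for $0.85 (total $2.80, still need 0.0 mg).
Filling from the cheapest source first is optimal under one linear minimum: $2.80.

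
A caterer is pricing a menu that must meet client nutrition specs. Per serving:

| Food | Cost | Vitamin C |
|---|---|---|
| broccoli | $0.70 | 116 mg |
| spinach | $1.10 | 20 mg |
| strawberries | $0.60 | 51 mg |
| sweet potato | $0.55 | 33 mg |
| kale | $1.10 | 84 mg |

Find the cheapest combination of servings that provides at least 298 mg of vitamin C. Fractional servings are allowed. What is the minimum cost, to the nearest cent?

Cost per mg of vitamin C: broccoli $0.0060, strawberries $0.0118, kale $0.0131, sweet potato $0.0167, spinach $0.0550.
With no serving limits, use only broccoli: 298 mg / 116 mg = 2.569 servings × $0.70 = $1.80.

$1.80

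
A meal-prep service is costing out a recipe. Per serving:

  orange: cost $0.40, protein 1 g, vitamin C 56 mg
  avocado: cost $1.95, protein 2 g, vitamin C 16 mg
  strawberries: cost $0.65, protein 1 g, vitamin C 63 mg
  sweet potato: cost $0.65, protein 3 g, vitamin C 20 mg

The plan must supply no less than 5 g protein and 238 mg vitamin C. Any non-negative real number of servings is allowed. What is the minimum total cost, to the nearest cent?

The cheapest plan sits at a corner of the feasible region — with two constraints it uses at most two foods.
orange only: max(5/1, 238/56) = 5 servings → $2.00.
avocado only: max(5/2, 238/16) = 14.88 servings → $29.01.
strawberries only: max(5/1, 238/63) = 5 servings → $3.25.
sweet potato only: max(5/3, 238/20) = 11.9 servings → $7.74.
orange + avocado with both tight: 4.125 servings and 0.4375 servings → $2.50.
orange + strawberries with both targets exact would need a negative amount; discard.
orange + sweet potato with both tight: 4.149 servings and 0.2838 servings → $1.84.
avocado + strawberries with both tight: 0.7 servings and 3.6 servings → $3.71.
avocado + sweet potato: intersection lies outside the first quadrant.
strawberries + sweet potato with both tight: 3.633 servings and 0.4556 servings → $2.66.
The minimum over all feasible corners is $1.84.

$1.84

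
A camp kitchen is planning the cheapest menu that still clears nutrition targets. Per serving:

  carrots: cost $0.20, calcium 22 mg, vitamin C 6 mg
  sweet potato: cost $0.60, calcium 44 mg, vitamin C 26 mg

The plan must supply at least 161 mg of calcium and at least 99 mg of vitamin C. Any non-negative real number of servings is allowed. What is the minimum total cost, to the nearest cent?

$2.28

For a min-cost LP with two ≥-constraints, a basic feasible solution has at most two positive variables.
carrots only: max(161/22, 99/6) = 16.5 servings → $3.30.
sweet potato only: max(161/44, 99/26) = 3.808 servings → $2.28.
carrots + sweet potato: the both-tight solution has a negative serving — not a feasible corner.
Cheapest feasible corner: $2.28.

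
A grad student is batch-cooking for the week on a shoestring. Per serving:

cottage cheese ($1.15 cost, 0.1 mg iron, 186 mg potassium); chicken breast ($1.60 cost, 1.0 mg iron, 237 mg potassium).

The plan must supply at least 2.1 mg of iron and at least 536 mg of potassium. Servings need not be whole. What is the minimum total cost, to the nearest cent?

A basic optimal solution has at most two foods positive. Try each food alone and each pair with both targets met exactly.
cottage cheese only: max(2.1/0.1, 536/186) = 21 servings → $24.15.
chicken breast only: max(2.1/1.0, 536/237) = 2.262 servings → $3.62.
cottage cheese + chicken breast with both tight: 0.236 servings and 2.076 servings → $3.59.
The minimum over all feasible corners is $3.59.

$3.59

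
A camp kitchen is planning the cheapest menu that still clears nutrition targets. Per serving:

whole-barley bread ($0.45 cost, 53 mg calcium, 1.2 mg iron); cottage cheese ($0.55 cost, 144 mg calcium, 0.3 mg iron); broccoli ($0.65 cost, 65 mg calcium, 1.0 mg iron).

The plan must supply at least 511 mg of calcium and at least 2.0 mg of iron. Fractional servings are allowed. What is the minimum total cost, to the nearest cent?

$2.16

Minimising a linear cost over {calcium ≥ 511, iron ≥ 2.0, servings ≥ 0} — the optimum is at a vertex, using one or two foods.
whole-barley bread only: max(511/53, 2.0/1.2) = 9.642 servings → $4.34.
cottage cheese only: max(511/144, 2.0/0.3) = 6.667 servings → $3.67.
broccoli only: max(511/65, 2.0/1.0) = 7.862 servings → $5.11.
whole-barley bread + cottage cheese with both tight: 0.8585 servings and 3.233 servings → $2.16.
whole-barley bread + broccoli with both targets exact would need a negative amount; discard.
cottage cheese + broccoli with both tight: 3.06 servings and 1.082 servings → $2.39.
The minimum over all feasible corners is $2.16.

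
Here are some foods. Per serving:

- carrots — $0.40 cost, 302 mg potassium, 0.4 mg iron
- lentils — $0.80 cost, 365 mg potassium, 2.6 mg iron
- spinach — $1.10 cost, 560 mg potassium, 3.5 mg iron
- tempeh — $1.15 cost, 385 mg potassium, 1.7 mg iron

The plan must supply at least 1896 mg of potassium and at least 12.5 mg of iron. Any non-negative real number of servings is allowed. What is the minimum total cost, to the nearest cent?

The cheapest plan sits at a corner of the feasible region — with two constraints it uses at most two foods.
carrots only: max(1896/302, 12.5/0.4) = 31.25 servings → $12.50.
lentils only: max(1896/365, 12.5/2.6) = 5.195 servings → $4.16.
spinach only: max(1896/560, 12.5/3.5) = 3.571 servings → $3.93.
tempeh only: max(1896/385, 12.5/1.7) = 7.353 servings → $8.46.
carrots + lentils with both tight: 0.5743 servings and 4.719 servings → $4.01.
carrots + spinach with both targets exact would need a negative amount; discard.
carrots + tempeh: the both-tight solution has a negative serving — not a feasible corner.
lentils + spinach with both tight: 2.039 servings and 2.057 servings → $3.89.
lentils + tempeh with both tight: 4.177 servings and 0.9648 servings → $4.45.
spinach + tempeh with both targets exact would need a negative amount; discard.
Cheapest feasible corner: $3.89.

$3.89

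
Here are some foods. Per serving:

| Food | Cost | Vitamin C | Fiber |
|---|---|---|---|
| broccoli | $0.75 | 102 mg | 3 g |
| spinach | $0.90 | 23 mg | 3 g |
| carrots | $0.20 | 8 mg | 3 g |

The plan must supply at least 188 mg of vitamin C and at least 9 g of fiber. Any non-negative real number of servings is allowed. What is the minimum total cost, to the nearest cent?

Check every corner: each single food scaled to meet both minima, and each pair solved so both constraints bind.
broccoli only: max(188/102, 9/3) = 3 servings → $2.25.
spinach only: max(188/23, 9/3) = 8.174 servings → $7.36.
carrots only: max(188/8, 9/3) = 23.5 servings → $4.70.
broccoli + spinach with both tight: 1.506 servings and 1.494 servings → $2.47.
broccoli + carrots with both tight: 1.745 servings and 1.255 servings → $1.56.
spinach + carrots: intersection lies outside the first quadrant.
Cheapest feasible corner: $1.56.

$1.56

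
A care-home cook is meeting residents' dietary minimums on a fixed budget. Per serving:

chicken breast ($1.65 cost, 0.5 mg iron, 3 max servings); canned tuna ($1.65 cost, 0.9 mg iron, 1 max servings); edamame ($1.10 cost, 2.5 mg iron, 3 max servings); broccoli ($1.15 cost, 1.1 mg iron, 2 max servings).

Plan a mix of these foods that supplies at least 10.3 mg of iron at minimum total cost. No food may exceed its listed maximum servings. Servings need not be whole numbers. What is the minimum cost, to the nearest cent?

Cost per mg of iron: edamame $0.4400, broccoli $1.0455, canned tuna $1.8333, chicken breast $3.3000.
Take 3 servings of edamame: +7.5 mg iron for $3.30 (total $3.30, still need 2.8 mg).
Take 2 servings of broccoli: +2.2 mg iron for $2.30 (total $5.60, still need 0.6 mg).
Take 0.6667 servings of canned tuna: +0.6 mg iron for $1.10 (total $6.70, still need 0.0 mg).
Filling from the cheapest source first is optimal under one linear minimum: $6.70.

$6.70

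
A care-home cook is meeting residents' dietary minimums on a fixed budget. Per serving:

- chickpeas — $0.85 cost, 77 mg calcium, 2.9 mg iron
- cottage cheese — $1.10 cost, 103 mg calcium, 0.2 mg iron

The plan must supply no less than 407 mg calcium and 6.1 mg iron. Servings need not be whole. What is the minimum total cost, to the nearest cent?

At the optimum either one food covers both requirements or two foods hit both targets exactly; no other combination can be cheaper.
chickpeas only: max(407/77, 6.1/2.9) = 5.286 servings → $4.49.
cottage cheese only: max(407/103, 6.1/0.2) = 30.5 servings → $33.55.
chickpeas + cottage cheese with both tight: 1.93 servings and 2.508 servings → $4.40.
Cheapest feasible corner: $4.40.

$4.40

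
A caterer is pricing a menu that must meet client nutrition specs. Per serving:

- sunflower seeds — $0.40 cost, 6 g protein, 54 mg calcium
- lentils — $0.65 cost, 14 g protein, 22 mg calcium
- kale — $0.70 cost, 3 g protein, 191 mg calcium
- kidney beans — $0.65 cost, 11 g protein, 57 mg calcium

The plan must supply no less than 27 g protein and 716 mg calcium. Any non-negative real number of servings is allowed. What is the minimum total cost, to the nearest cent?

$3.24

Minimising a linear cost over {protein ≥ 27, calcium ≥ 716, servings ≥ 0} — the optimum is at a vertex, using one or two foods.
sunflower seeds only: max(27/6, 716/54) = 13.26 servings → $5.30.
lentils only: max(27/14, 716/22) = 32.55 servings → $21.15.
kale only: max(27/3, 716/191) = 9 servings → $6.30.
kidney beans only: max(27/11, 716/57) = 12.56 servings → $8.16.
sunflower seeds + lentils: intersection lies outside the first quadrant.
sunflower seeds + kale with both tight: 3.058 servings and 2.884 servings → $3.24.
sunflower seeds + kidney beans: the both-tight solution has a negative serving — not a feasible corner.
lentils + kale with both tight: 1.154 servings and 3.616 servings → $3.28.
lentils + kidney beans: the both-tight solution has a negative serving — not a feasible corner.
kale + kidney beans with both tight: 3.283 servings and 1.559 servings → $3.31.
So the least-cost plan costs $3.24.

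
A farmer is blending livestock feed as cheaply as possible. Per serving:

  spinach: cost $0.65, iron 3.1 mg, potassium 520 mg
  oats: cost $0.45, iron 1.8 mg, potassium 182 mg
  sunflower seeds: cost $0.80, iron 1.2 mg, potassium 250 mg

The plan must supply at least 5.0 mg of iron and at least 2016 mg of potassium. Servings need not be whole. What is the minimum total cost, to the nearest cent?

Minimising a linear cost over {iron ≥ 5.0, potassium ≥ 2016, servings ≥ 0} — the optimum is at a vertex, using one or two foods.
spinach only: max(5.0/3.1, 2016/520) = 3.877 servings → $2.52.
oats only: max(5.0/1.8, 2016/182) = 11.08 servings → $4.98.
sunflower seeds only: max(5.0/1.2, 2016/250) = 8.064 servings → $6.45.
spinach + oats with both targets exact would need a negative amount; discard.
spinach + sunflower seeds: the both-tight solution has a negative serving — not a feasible corner.
oats + sunflower seeds: intersection lies outside the first quadrant.
The minimum over all feasible corners is $2.52.

$2.52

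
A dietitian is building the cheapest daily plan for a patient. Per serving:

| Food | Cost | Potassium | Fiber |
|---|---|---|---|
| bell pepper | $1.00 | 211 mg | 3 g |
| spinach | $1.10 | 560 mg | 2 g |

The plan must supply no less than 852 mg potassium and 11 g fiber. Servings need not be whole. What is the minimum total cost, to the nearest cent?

$3.75

Check every corner: each single food scaled to meet both minima, and each pair solved so both constraints bind.
bell pepper only: max(852/211, 11/3) = 4.038 servings → $4.04.
spinach only: max(852/560, 11/2) = 5.5 servings → $6.05.
bell pepper + spinach with both tight: 3.542 servings and 0.1868 servings → $3.75.
The minimum over all feasible corners is $3.75.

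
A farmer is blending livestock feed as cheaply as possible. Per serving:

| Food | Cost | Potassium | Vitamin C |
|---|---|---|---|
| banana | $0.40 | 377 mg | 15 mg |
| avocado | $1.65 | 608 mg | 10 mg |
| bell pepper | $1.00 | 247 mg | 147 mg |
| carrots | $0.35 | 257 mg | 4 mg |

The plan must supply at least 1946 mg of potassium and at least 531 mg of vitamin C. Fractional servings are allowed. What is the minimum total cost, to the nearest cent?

A basic optimal solution has at most two foods positive. Try each food alone and each pair with both targets met exactly.
banana only: max(1946/377, 531/15) = 35.4 servings → $14.16.
avocado only: max(1946/608, 531/10) = 53.1 servings → $87.61.
bell pepper only: max(1946/247, 531/147) = 7.879 servings → $7.88.
carrots only: max(1946/257, 531/4) = 132.8 servings → $46.46.
banana + avocado: the both-tight solution has a negative serving — not a feasible corner.
banana + bell pepper with both tight: 2.995 servings and 3.307 servings → $4.50.
banana + carrots: intersection lies outside the first quadrant.
avocado + bell pepper with both tight: 1.782 servings and 3.491 servings → $6.43.
avocado + carrots with both targets exact would need a negative amount; discard.
bell pepper + carrots with both tight: 3.498 servings and 4.21 servings → $4.97.
The minimum over all feasible corners is $4.50.

$4.50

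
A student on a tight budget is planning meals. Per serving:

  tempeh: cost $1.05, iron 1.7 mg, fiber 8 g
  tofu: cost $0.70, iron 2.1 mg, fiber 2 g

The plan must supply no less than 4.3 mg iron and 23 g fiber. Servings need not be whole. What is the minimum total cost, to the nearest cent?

The cheapest plan sits at a corner of the feasible region — with two constraints it uses at most two foods.
tempeh only: max(4.3/1.7, 23/8) = 2.875 servings → $3.02.
tofu only: max(4.3/2.1, 23/2) = 11.5 servings → $8.05.
tempeh + tofu: intersection lies outside the first quadrant.
Cheapest feasible corner: $3.02.

$3.02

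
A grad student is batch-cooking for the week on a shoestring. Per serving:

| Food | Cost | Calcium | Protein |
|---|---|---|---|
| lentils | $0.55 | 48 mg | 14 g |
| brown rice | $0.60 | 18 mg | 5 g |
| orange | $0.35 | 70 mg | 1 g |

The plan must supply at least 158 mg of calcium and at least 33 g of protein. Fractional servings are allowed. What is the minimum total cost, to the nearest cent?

This is a tiny linear program; its minimum lies at a vertex of the feasible set. List the vertices and price them.
lentils only: max(158/48, 33/14) = 3.292 servings → $1.81.
brown rice only: max(158/18, 33/5) = 8.778 servings → $5.27.
orange only: max(158/70, 33/1) = 33 servings → $11.55.
lentils + brown rice: intersection lies outside the first quadrant.
lentils + orange with both tight: 2.309 servings and 0.6738 servings → $1.51.
brown rice + orange with both tight: 6.482 servings and 0.5904 servings → $4.10.
So the least-cost plan costs $1.51.

$1.51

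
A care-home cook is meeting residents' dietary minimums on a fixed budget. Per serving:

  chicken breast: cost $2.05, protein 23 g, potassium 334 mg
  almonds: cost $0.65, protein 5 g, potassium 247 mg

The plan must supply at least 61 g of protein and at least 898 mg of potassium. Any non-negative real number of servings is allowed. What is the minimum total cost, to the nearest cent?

$5.45

Minimising a linear cost over {protein ≥ 61, potassium ≥ 898, servings ≥ 0} — the optimum is at a vertex, using one or two foods.
chicken breast only: max(61/23, 898/334) = 2.689 servings → $5.51.
almonds only: max(61/5, 898/247) = 12.2 servings → $7.93.
chicken breast + almonds with both tight: 2.637 servings and 0.06981 servings → $5.45.
So the least-cost plan costs $5.45.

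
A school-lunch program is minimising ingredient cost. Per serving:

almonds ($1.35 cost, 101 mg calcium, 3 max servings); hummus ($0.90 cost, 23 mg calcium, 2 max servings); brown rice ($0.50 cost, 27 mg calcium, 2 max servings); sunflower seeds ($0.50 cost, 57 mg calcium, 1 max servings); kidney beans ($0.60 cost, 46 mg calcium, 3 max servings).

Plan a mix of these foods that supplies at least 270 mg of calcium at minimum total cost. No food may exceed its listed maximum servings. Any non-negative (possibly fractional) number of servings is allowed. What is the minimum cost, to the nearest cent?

Cost per mg of calcium: sunflower seeds $0.0088, kidney beans $0.0130, almonds $0.0134, brown rice $0.0185, hummus $0.0391.
Take 1 serving of sunflower seeds: +57.0 mg calcium for $0.50 (total $0.50, still need 213.0 mg).
Take 3 servings of kidney beans: +138.0 mg calcium for $1.80 (total $2.30, still need 75.0 mg).
Take 0.7426 servings of almonds: +75.0 mg calcium for $1.00 (total $3.30, still need 0.0 mg).
Filling from the cheapest source first is optimal under one linear minimum: $3.30.

$3.30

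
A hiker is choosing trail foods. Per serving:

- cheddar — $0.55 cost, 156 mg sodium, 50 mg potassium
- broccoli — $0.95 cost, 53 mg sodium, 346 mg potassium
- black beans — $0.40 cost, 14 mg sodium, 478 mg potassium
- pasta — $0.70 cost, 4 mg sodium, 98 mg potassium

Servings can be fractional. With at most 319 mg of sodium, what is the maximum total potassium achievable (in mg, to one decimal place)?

Potassium per mg sodium: black beans 34.14, pasta 24.5, broccoli 6.528, cheddar 0.3205.
With no serving limits, spend the whole sodium allowance on black beans: 319 mg / 14 mg × 478 mg = 10891.6 mg.

10891.6 mg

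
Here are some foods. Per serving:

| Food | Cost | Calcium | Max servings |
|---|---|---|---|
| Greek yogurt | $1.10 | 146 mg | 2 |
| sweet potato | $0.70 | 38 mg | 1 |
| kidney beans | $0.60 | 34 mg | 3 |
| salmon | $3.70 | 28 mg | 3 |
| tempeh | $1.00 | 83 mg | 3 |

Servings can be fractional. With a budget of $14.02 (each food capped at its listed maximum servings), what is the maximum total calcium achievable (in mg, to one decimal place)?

728.8 mg

Calcium per dollar: Greek yogurt 132.7, tempeh 83, kidney beans 56.67, sweet potato 54.29, salmon 7.568.
Take 2 servings of Greek yogurt: spends $2.20, +292.0 mg calcium (running total 292.0 mg).
Take 3 servings of tempeh: spends $3.00, +249.0 mg calcium (running total 541.0 mg).
Take 3 servings of kidney beans: spends $1.80, +102.0 mg calcium (running total 643.0 mg).
Take 1 serving of sweet potato: spends $0.70, +38.0 mg calcium (running total 681.0 mg).
Take 1.708 servings of salmon: spends $6.32, +47.8 mg calcium (running total 728.8 mg).
Greedy by best ratio exhausts the cost allowance optimally: 728.8 mg.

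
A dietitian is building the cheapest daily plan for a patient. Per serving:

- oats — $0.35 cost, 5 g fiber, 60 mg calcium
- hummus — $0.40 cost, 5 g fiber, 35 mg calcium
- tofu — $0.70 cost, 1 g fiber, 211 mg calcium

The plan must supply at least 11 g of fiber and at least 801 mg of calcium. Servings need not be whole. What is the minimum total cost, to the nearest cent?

$2.89

Two binding constraints pin down two serving amounts, so the optimal mix uses at most two foods. The candidates are each food alone (scaled to the tighter of fiber/calcium) and each pair with both constraints tight.
oats only: max(11/5, 801/60) = 13.35 servings → $4.67.
hummus only: max(11/5, 801/35) = 22.89 servings → $9.15.
tofu only: max(11/1, 801/211) = 11 servings → $7.70.
oats + hummus: the both-tight solution has a negative serving — not a feasible corner.
oats + tofu with both tight: 1.528 servings and 3.362 servings → $2.89.
hummus + tofu with both tight: 1.49 servings and 3.549 servings → $3.08.
Cheapest feasible corner: $2.89.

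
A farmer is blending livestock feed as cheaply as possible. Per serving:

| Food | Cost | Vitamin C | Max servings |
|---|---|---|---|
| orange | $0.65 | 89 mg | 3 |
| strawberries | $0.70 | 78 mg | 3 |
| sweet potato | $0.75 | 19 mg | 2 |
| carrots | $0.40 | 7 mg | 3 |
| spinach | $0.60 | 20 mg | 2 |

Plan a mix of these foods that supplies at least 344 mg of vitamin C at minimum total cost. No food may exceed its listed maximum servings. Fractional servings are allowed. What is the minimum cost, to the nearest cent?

Cost per mg of vitamin C: orange $0.0073, strawberries $0.0090, spinach $0.0300, sweet potato $0.0395, carrots $0.0571.
Take 3 servings of orange: +267.0 mg vitamin C for $1.95 (total $1.95, still need 77.0 mg).
Take 0.9872 servings of strawberries: +77.0 mg vitamin C for $0.69 (total $2.64, still need 0.0 mg).
Greedy by cheapest-per-mg is optimal for a single linear constraint, so the minimum cost is $2.64.

$2.64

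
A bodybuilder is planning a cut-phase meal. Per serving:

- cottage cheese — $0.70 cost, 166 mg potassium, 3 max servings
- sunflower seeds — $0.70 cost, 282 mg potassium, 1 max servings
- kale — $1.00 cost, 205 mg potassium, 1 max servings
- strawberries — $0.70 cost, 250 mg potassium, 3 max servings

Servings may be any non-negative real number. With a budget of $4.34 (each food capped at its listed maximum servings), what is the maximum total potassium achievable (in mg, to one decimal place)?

Potassium per dollar: sunflower seeds 402.9, strawberries 357.1, cottage cheese 237.1, kale 205.
Take 1 serving of sunflower seeds: spends $0.70, +282.0 mg potassium (running total 282.0 mg).
Take 3 servings of strawberries: spends $2.10, +750.0 mg potassium (running total 1032.0 mg).
Take 2.2 servings of cottage cheese: spends $1.54, +365.2 mg potassium (running total 1397.2 mg).
Greedy by best ratio exhausts the cost allowance optimally: 1397.2 mg.

1397.2 mg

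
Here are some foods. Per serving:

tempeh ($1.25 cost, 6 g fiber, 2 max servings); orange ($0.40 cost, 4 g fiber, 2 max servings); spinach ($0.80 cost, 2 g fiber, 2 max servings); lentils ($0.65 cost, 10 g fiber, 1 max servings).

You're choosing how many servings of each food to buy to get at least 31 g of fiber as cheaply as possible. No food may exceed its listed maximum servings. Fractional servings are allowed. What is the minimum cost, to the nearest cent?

Cost per g of fiber: lentils $0.0650, orange $0.1000, tempeh $0.2083, spinach $0.4000.
Take 1 serving of lentils: +10.0 g fiber for $0.65 (total $0.65, still need 21.0 g).
Take 2 servings of orange: +8.0 g fiber for $0.80 (total $1.45, still need 13.0 g).
Take 2 servings of tempeh: +12.0 g fiber for $2.50 (total $3.95, still need 1.0 g).
Take 0.5 servings of spinach: +1.0 g fiber for $0.40 (total $4.35, still need 0.0 g).
Filling from the cheapest source first is optimal under one linear minimum: $4.35.

$4.35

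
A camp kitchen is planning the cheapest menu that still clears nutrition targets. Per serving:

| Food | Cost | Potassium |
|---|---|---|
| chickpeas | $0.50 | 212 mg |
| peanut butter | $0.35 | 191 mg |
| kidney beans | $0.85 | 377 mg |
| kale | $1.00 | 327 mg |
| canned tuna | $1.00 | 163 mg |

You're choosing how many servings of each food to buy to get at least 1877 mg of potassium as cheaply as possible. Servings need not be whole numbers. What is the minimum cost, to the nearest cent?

Cost per mg of potassium: peanut butter $0.0018, kidney beans $0.0023, chickpeas $0.0024, kale $0.0031, canned tuna $0.0061.
With no serving limits, use only peanut butter: 1877 mg / 191 mg = 9.827 servings × $0.35 = $3.44.

$3.44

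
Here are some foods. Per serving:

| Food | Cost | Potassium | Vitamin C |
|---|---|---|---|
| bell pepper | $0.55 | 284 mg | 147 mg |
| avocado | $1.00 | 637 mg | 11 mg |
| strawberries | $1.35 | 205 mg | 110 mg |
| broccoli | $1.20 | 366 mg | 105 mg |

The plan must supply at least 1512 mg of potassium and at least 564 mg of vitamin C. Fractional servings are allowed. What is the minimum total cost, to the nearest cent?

Compare the cost at each extreme point of the feasible region.
bell pepper only: max(1512/284, 564/147) = 5.324 servings → $2.93.
avocado only: max(1512/637, 564/11) = 51.27 servings → $51.27.
strawberries only: max(1512/205, 564/110) = 7.376 servings → $9.96.
broccoli only: max(1512/366, 564/105) = 5.371 servings → $6.45.
bell pepper + avocado with both tight: 3.785 servings and 0.6859 servings → $2.77.
bell pepper + strawberries: intersection lies outside the first quadrant.
bell pepper + broccoli with both tight: 1.987 servings and 2.589 servings → $4.20.
avocado + strawberries with both tight: 0.7476 servings and 5.053 servings → $7.57.
avocado + broccoli: the both-tight solution has a negative serving — not a feasible corner.
strawberries + broccoli with both tight: 2.544 servings and 2.706 servings → $6.68.
The minimum over all feasible corners is $2.77.

$2.77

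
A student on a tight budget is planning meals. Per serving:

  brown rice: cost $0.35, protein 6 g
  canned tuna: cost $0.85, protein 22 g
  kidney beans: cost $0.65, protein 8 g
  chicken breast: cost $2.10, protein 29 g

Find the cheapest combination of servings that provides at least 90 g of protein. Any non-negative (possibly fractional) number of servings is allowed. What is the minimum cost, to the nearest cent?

$3.48

Cost per g of protein: canned tuna $0.0386, brown rice $0.0583, chicken breast $0.0724, kidney beans $0.0813.
With no serving limits, use only canned tuna: 90 g / 22 g = 4.091 servings × $0.85 = $3.48.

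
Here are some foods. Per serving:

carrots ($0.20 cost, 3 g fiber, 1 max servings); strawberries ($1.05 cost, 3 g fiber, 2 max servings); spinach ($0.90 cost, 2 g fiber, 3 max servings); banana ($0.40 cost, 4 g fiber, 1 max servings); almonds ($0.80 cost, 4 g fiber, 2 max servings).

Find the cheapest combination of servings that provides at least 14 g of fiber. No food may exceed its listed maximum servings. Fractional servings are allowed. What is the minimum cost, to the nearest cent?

Cost per g of fiber: carrots $0.0667, banana $0.1000, almonds $0.2000, strawberries $0.3500, spinach $0.4500.
Take 1 serving of carrots: +3.0 g fiber for $0.20 (total $0.20, still need 11.0 g).
Take 1 serving of banana: +4.0 g fiber for $0.40 (total $0.60, still need 7.0 g).
Take 1.75 servings of almonds: +7.0 g fiber for $1.40 (total $2.00, still need 0.0 g).
Greedy by cheapest-per-g is optimal for a single linear constraint, so the minimum cost is $2.00.

$2.00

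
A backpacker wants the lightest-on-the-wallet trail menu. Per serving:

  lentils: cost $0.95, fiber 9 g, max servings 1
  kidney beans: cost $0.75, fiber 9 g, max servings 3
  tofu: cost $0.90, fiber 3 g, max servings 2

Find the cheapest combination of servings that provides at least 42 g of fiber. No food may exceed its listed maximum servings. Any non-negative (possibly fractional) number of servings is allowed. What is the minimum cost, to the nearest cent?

Cost per g of fiber: kidney beans $0.0833, lentils $0.1056, tofu $0.3000.
Take 3 servings of kidney beans: +27.0 g fiber for $2.25 (total $2.25, still need 15.0 g).
Take 1 serving of lentils: +9.0 g fiber for $0.95 (total $3.20, still need 6.0 g).
Take 2 servings of tofu: +6.0 g fiber for $1.80 (total $5.00, still need 0.0 g).
Greedy by cheapest-per-g is optimal for a single linear constraint, so the minimum cost is $5.00.

$5.00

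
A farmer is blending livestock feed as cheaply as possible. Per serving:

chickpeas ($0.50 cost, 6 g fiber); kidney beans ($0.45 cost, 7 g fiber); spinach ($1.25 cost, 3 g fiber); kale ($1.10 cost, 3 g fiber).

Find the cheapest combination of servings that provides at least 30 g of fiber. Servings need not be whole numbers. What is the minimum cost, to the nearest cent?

Cost per g of fiber: kidney beans $0.0643, chickpeas $0.0833, kale $0.3667, spinach $0.4167.
With no serving limits, use only kidney beans: 30 g / 7 g = 4.286 servings × $0.45 = $1.93.

$1.93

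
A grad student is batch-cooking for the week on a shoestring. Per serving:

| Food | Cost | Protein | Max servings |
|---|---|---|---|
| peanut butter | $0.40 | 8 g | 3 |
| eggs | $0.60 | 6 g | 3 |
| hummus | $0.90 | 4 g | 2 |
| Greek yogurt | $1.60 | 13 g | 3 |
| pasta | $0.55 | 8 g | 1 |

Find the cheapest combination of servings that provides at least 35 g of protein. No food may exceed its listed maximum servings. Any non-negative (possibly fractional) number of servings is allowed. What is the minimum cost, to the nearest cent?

Cost per g of protein: peanut butter $0.0500, pasta $0.0688, eggs $0.1000, Greek yogurt $0.1231, hummus $0.2250.
Take 3 servings of peanut butter: +24.0 g protein for $1.20 (total $1.20, still need 11.0 g).
Take 1 serving of pasta: +8.0 g protein for $0.55 (total $1.75, still need 3.0 g).
Take 0.5 servings of eggs: +3.0 g protein for $0.30 (total $2.05, still need 0.0 g).
Greedy by cheapest-per-g is optimal for a single linear constraint, so the minimum cost is $2.05.

$2.05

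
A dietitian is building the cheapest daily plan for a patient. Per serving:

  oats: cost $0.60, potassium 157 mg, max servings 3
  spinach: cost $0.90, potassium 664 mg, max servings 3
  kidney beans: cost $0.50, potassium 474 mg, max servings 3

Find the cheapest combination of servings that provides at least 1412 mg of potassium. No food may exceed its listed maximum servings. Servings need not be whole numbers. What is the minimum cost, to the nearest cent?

$1.49

Cost per mg of potassium: kidney beans $0.0011, spinach $0.0014, oats $0.0038.
Take 2.979 servings of kidney beans: +1412.0 mg potassium for $1.49 (total $1.49, still need 0.0 mg).
Filling from the cheapest source first is optimal under one linear minimum: $1.49.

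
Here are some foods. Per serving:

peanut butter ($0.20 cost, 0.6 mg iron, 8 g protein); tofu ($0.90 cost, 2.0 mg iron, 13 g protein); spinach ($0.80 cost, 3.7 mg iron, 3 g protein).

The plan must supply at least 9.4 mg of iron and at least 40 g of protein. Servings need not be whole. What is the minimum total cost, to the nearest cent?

At the optimum either one food covers both requirements or two foods hit both targets exactly; no other combination can be cheaper.
peanut butter only: max(9.4/0.6, 40/8) = 15.67 servings → $3.13.
tofu only: max(9.4/2.0, 40/13) = 4.7 servings → $4.23.
spinach only: max(9.4/3.7, 40/3) = 13.33 servings → $10.67.
peanut butter + tofu with both targets exact would need a negative amount; discard.
peanut butter + spinach with both tight: 4.309 servings and 1.842 servings → $2.34.
tofu + spinach with both tight: 2.846 servings and 1.002 servings → $3.36.
Cheapest feasible corner: $2.34.

$2.34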